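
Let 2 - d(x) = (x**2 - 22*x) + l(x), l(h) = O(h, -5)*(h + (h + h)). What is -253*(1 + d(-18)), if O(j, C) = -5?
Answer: 249711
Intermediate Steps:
l(h) = -15*h (l(h) = -5*(h + (h + h)) = -5*(h + 2*h) = -15*h)
d(x) = 2 - x**2 + 37*x (d(x) = 2 - ((x**2 - 22*x) - 15*x) = 2 - (x**2 - 37*x) = 2 + (-x**2 + 37*x) = 2 - x**2 + 37*x)
-253*(1 + d(-18)) = -253*(1 + (2 - 1*(-18)**2 + 37*(-18))) = -253*(1 + (2 - 1*324 - 666)) = -253*(1 + (2 - 324 - 666)) = -253*(1 - 988) = -253*(-987) = 249711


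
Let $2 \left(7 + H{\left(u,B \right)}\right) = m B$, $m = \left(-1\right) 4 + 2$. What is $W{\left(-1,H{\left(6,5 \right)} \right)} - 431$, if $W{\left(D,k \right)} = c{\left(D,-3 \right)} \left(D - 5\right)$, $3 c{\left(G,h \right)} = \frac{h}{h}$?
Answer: $-433$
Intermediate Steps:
$m = -2$ ($m = -4 + 2 = -2$)
$c{\left(G,h \right)} = \frac{1}{3}$ ($c{\left(G,h \right)} = \frac{h \frac{1}{h}}{3} = \frac{1}{3} \cdot 1 = \frac{1}{3}$)
$H{\left(u,B \right)} = -7 - B$ ($H{\left(u,B \right)} = -7 + \frac{\left(-2\right) B}{2} = -7 - B$)
$W{\left(D,k \right)} = - \frac{5}{3} + \frac{D}{3}$ ($W{\left(D,k \right)} = \frac{D - 5}{3} = \frac{-5 + D}{3} = - \frac{5}{3} + \frac{D}{3}$)
$W{\left(-1,H{\left(6,5 \right)} \right)} - 431 = \left(- \frac{5}{3} + \frac{1}{3} \left(-1\right)\right) - 431 = \left(- \frac{5}{3} - \frac{1}{3}\right) - 431 = -2 - 431 = -433$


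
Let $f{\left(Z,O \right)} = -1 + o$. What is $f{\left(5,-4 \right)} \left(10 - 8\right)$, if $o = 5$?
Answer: $8$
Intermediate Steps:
$f{\left(Z,O \right)} = 4$ ($f{\left(Z,O \right)} = -1 + 5 = 4$)
$f{\left(5,-4 \right)} \left(10 - 8\right) = 4 \left(10 - 8\right) = 4 \cdot 2 = 8$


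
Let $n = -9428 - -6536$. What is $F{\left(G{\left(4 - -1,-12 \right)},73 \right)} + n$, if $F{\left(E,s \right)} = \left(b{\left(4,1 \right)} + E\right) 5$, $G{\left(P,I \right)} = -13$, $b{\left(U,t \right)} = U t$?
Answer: $-2937$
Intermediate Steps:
$F{\left(E,s \right)} = 20 + 5 E$ ($F{\left(E,s \right)} = \left(4 \cdot 1 + E\right) 5 = \left(4 + E\right) 5 = 20 + 5 E$)
$n = -2892$ ($n = -9428 + 6536 = -2892$)
$F{\left(G{\left(4 - -1,-12 \right)},73 \right)} + n = \left(20 + 5 \left(-13\right)\right) - 2892 = \left(20 - 65\right) - 2892 = -45 - 2892 = -2937$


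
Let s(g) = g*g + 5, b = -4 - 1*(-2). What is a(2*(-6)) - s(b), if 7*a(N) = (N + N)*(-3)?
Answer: 9/7 ≈ 1.2857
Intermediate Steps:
b = -2 (b = -4 + 2 = -2)
s(g) = 5 + g² (s(g) = g² + 5 = 5 + g²)
a(N) = -6*N/7 (a(N) = ((N + N)*(-3))/7 = ((2*N)*(-3))/7 = (-6*N)/7 = -6*N/7)
a(2*(-6)) - s(b) = -12*(-6)/7 - (5 + (-2)²) = -6/7*(-12) - (5 + 4) = 72/7 - 1*9 = 72/7 - 9 = 9/7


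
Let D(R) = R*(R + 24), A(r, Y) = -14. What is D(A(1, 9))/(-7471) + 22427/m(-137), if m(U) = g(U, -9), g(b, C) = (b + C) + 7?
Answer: -167532657/1038469 ≈ -161.33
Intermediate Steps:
g(b, C) = 7 + C + b (g(b, C) = (C + b) + 7 = 7 + C + b)
D(R) = R*(24 + R)
m(U) = -2 + U (m(U) = 7 - 9 + U = -2 + U)
D(A(1, 9))/(-7471) + 22427/m(-137) = -14*(24 - 14)/(-7471) + 22427/(-2 - 137) = -14*10*(-1/7471) + 22427/(-139) = -140*(-1/7471) + 22427*(-1/139) = 140/7471 - 22427/139 = -167532657/1038469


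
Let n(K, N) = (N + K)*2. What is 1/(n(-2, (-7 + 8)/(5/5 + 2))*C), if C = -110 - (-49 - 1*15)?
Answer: 3/460 ≈ 0.0065217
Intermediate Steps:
n(K, N) = 2*K + 2*N (n(K, N) = (K + N)*2 = 2*K + 2*N)
C = -46 (C = -110 - (-49 - 15) = -110 - 1*(-64) = -110 + 64 = -46)
1/(n(-2, (-7 + 8)/(5/5 + 2))*C) = 1/((2*(-2) + 2*((-7 + 8)/(5/5 + 2)))*(-46)) = 1/((-4 + 2*(1/(5*(⅕) + 2)))*(-46)) = 1/((-4 + 2*(1/(1 + 2)))*(-46)) = 1/((-4 + 2*(1/3))*(-46)) = 1/((-4 + 2*(1*(⅓)))*(-46)) = 1/((-4 + 2*(⅓))*(-46)) = 1/((-4 + ⅔)*(-46)) = 1/(-10/3*(-46)) = 1/(460/3) = 3/460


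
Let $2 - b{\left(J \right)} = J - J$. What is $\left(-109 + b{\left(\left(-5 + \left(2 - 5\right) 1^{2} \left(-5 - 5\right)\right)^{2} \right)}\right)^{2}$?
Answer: $11449$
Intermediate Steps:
$b{\left(J \right)} = 2$ ($b{\left(J \right)} = 2 - \left(J - J\right) = 2 - 0 = 2 + 0 = 2$)
$\left(-109 + b{\left(\left(-5 + \left(2 - 5\right) 1^{2} \left(-5 - 5\right)\right)^{2} \right)}\right)^{2} = \left(-109 + 2\right)^{2} = \left(-107\right)^{2} = 11449$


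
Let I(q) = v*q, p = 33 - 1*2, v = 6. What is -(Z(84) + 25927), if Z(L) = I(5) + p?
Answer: -25988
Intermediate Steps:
p = 31 (p = 33 - 2 = 31)
I(q) = 6*q
Z(L) = 61 (Z(L) = 6*5 + 31 = 30 + 31 = 61)
-(Z(84) + 25927) = -(61 + 25927) = -1*25988 = -25988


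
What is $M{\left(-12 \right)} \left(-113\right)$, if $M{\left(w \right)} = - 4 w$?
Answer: $-5424$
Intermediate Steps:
$M{\left(-12 \right)} \left(-113\right) = \left(-4\right) \left(-12\right) \left(-113\right) = 48 \left(-113\right) = -5424$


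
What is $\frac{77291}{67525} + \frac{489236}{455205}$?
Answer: $\frac{13643782111}{6147543525} \approx 2.2194$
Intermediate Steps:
$\frac{77291}{67525} + \frac{489236}{455205} = \frac{13643782111}{6147543525}$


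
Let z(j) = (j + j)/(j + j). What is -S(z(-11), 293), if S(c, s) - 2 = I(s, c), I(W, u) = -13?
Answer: 11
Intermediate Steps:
z(j) = 1 (z(j) = (2*j)/((2*j)) = (2*j)*(1/(2*j)) = 1)
S(c, s) = -11 (S(c, s) = 2 - 13 = -11)
-S(z(-11), 293) = -1*(-11) = 11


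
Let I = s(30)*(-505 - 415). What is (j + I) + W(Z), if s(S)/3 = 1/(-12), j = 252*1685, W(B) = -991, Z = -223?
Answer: 423859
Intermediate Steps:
j = 424620
s(S) = -1/4 (s(S) = 3/(-12) = 3*(-1/12) = -1/4)
I = 230 (I = -(-505 - 415)/4 = -1/4*(-920) = 230)
(j + I) + W(Z) = (424620 + 230) - 991 = 424850 - 991 = 423859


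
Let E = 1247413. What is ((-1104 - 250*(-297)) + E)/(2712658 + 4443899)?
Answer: 1320559/7156557 ≈ 0.18452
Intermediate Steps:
((-1104 - 250*(-297)) + E)/(2712658 + 4443899) = ((-1104 - 250*(-297)) + 1247413)/(2712658 + 4443899) = ((-1104 + 74250) + 1247413)/7156557 = (73146 + 1247413)*(1/7156557) = 1320559*(1/7156557) = 1320559/7156557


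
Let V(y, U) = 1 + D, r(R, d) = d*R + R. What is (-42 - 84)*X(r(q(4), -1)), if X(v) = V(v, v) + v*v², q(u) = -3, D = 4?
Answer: -630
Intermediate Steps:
r(R, d) = R + R*d (r(R, d) = R*d + R = R + R*d)
V(y, U) = 5 (V(y, U) = 1 + 4 = 5)
X(v) = 5 + v³ (X(v) = 5 + v*v² = 5 + v³)
(-42 - 84)*X(r(q(4), -1)) = (-42 - 84)*(5 + (-3*(1 - 1))³) = -126*(5 + (-3*0)³) = -126*(5 + 0³) = -126*(5 + 0) = -126*5 = -630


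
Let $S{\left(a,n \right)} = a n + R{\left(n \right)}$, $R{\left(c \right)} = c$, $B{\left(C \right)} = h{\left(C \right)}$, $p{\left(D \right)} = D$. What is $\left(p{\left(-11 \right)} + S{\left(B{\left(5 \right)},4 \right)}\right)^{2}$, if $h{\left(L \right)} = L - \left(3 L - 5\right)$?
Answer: $729$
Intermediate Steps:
$h{\left(L \right)} = 5 - 2 L$ ($h{\left(L \right)} = L - \left(-5 + 3 L\right) = 5 - 2 L$)
$B{\left(C \right)} = 5 - 2 C$
$S{\left(a,n \right)} = n + a n$ ($S{\left(a,n \right)} = a n + n = n + a n$)
$\left(p{\left(-11 \right)} + S{\left(B{\left(5 \right)},4 \right)}\right)^{2} = \left(-11 + 4 \left(1 + \left(5 - 10\right)\right)\right)^{2} = \left(-11 + 4 \left(1 - 5\right)\right)^{2} = \left(-11 + 4 \left(-4\right)\right)^{2} = \left(-11 - 16\right)^{2} = \left(-27\right)^{2} = 729$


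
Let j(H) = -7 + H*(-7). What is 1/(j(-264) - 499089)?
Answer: -1/497248 ≈ -2.0111e-6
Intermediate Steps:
j(H) = -7 - 7*H
1/(j(-264) - 499089) = 1/((-7 - 7*(-264)) - 499089) = 1/((-7 + 1848) - 499089) = 1/(1841 - 499089) = 1/(-497248) = -1/497248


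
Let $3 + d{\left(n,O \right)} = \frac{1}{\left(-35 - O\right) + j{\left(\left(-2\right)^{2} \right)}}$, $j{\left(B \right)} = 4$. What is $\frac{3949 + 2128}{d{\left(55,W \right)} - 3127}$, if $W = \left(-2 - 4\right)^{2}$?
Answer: $- \frac{407159}{209711} \approx -1.9415$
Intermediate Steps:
$W = 36$ ($W = \left(-6\right)^{2} = 36$)
$d{\left(n,O \right)} = -3 + \frac{1}{-31 - O}$ ($d{\left(n,O \right)} = -3 + \frac{1}{\left(-35 - O\right) + 4} = -3 + \frac{1}{-31 - O}$)
$\frac{3949 + 2128}{d{\left(55,W \right)} - 3127} = \frac{3949 + 2128}{\frac{-94 - 108}{31 + 36} - 3127} = \frac{6077}{\frac{-94 - 108}{67} - 3127} = \frac{6077}{\frac{1}{67} \left(-202\right) - 3127} = \frac{6077}{- \frac{202}{67} - 3127} = \frac{6077}{- \frac{209711}{67}} = 6077 \left(- \frac{67}{209711}\right) = - \frac{407159}{209711}$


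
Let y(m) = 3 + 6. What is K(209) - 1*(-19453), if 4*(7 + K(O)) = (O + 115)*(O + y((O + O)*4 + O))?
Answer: 37104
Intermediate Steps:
y(m) = 9
K(O) = -7 + (9 + O)*(115 + O)/4 (K(O) = -7 + ((O + 115)*(O + 9))/4 = -7 + ((115 + O)*(9 + O))/4 = -7 + ((9 + O)*(115 + O))/4 = -7 + (9 + O)*(115 + O)/4)
K(209) - 1*(-19453) = (1007/4 + 31*209 + (¼)*209²) - 1*(-19453) = (1007/4 + 6479 + (¼)*43681) + 19453 = (1007/4 + 6479 + 43681/4) + 19453 = 17651 + 19453 = 37104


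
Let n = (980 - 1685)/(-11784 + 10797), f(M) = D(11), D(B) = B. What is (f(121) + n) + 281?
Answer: 2049/7 ≈ 292.71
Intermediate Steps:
f(M) = 11
n = 5/7 (n = -705/(-987) = -705*(-1/987) = 5/7 ≈ 0.71429)
(f(121) + n) + 281 = (11 + 5/7) + 281 = 82/7 + 281 = 2049/7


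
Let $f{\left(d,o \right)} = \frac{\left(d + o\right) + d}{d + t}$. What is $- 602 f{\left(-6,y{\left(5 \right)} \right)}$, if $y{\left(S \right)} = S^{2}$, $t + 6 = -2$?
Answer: $559$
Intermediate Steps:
$t = -8$ ($t = -6 - 2 = -8$)
$f{\left(d,o \right)} = \frac{o + 2 d}{-8 + d}$ ($f{\left(d,o \right)} = \frac{\left(d + o\right) + d}{d - 8} = \frac{o + 2 d}{-8 + d}$)
$- 602 f{\left(-6,y{\left(5 \right)} \right)} = - 602 \frac{5^{2} + 2 \left(-6\right)}{-8 - 6} = - 602 \frac{25 - 12}{-14} = - 602 \left(\left(- \frac{1}{14}\right) 13\right) = \left(-602\right) \left(- \frac{13}{14}\right) = 559$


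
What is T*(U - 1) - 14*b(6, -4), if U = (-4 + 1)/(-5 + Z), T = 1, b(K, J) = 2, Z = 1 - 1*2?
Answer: -57/2 ≈ -28.500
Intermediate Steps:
Z = -1 (Z = 1 - 2 = -1)
U = ½ (U = (-4 + 1)/(-5 - 1) = -3/(-6) = -3*(-⅙) = ½ ≈ 0.50000)
T*(U - 1) - 14*b(6, -4) = 1*(½ - 1) - 14*2 = 1*(-½) - 28 = -½ - 28 = -57/2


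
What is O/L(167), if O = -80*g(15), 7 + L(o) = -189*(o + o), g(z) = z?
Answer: 1200/63133 ≈ 0.019008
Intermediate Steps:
L(o) = -7 - 378*o (L(o) = -7 - 189*(o + o) = -7 - 378*o)
O = -1200 (O = -80*15 = -1200)
O/L(167) = -1200/(-7 - 378*167) = -1200/(-7 - 63126) = -1200/(-63133) = -1200*(-1/63133) = 1200/63133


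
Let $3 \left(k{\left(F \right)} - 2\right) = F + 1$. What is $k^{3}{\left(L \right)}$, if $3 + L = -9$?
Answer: $- \frac{125}{27} \approx -4.6296$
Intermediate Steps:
$L = -12$ ($L = -3 - 9 = -12$)
$k{\left(F \right)} = \frac{7}{3} + \frac{F}{3}$ ($k{\left(F \right)} = 2 + \frac{F + 1}{3} = 2 + \frac{1 + F}{3} = 2 + \left(\frac{1}{3} + \frac{F}{3}\right) = \frac{7}{3} + \frac{F}{3}$)
$k^{3}{\left(L \right)} = \left(\frac{7}{3} + \frac{1}{3} \left(-12\right)\right)^{3} = \left(\frac{7}{3} - 4\right)^{3} = \left(- \frac{5}{3}\right)^{3} = - \frac{125}{27}$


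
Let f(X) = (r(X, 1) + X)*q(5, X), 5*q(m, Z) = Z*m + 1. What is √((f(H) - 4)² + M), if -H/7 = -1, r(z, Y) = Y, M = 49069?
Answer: 7*√26501/5 ≈ 227.91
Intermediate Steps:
H = 7 (H = -7*(-1) = 7)
q(m, Z) = ⅕ + Z*m/5 (q(m, Z) = (Z*m + 1)/5 = (1 + Z*m)/5 = ⅕ + Z*m/5)
f(X) = (1 + X)*(⅕ + X) (f(X) = (1 + X)*(⅕ + (⅕)*X*5) = (1 + X)*(⅕ + X))
√((f(H) - 4)² + M) = √(((1 + 7)*(1 + 5*7)/5 - 4)² + 49069) = √(((⅕)*8*(1 + 35) - 4)² + 49069) = √(((⅕)*8*36 - 4)² + 49069) = √((288/5 - 4)² + 49069) = √((268/5)² + 49069) = √(71824/25 + 49069) = √(1298549/25) = 7*√26501/5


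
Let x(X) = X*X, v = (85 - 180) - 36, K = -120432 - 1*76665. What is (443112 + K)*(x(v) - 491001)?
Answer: -116571747600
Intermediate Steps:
K = -197097 (K = -120432 - 76665 = -197097)
v = -131 (v = -95 - 36 = -131)
x(X) = X²
(443112 + K)*(x(v) - 491001) = (443112 - 197097)*((-131)² - 491001) = 246015*(17161 - 491001) = 246015*(-473840) = -116571747600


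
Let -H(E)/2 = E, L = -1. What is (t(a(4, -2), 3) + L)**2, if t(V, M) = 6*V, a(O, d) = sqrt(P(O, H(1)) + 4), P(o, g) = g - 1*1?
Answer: 25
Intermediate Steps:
H(E) = -2*E
P(o, g) = -1 + g (P(o, g) = g - 1 = -1 + g)
a(O, d) = 1 (a(O, d) = sqrt((-1 - 2*1) + 4) = sqrt((-1 - 2) + 4) = sqrt(-3 + 4) = sqrt(1) = 1)
(t(a(4, -2), 3) + L)**2 = (6*1 - 1)**2 = (6 - 1)**2 = 5**2 = 25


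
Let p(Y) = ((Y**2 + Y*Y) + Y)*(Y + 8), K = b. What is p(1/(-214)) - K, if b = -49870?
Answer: 122185698137/2450086 ≈ 49870.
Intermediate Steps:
K = -49870
p(Y) = (8 + Y)*(Y + 2*Y**2) (p(Y) = ((Y**2 + Y**2) + Y)*(8 + Y) = (2*Y**2 + Y)*(8 + Y) = (Y + 2*Y**2)*(8 + Y) = (8 + Y)*(Y + 2*Y**2))
p(1/(-214)) - K = (8 + 2*(1/(-214))**2 + 17/(-214))/(-214) - 1*(-49870) = -(8 + 2*(-1/214)**2 + 17*(-1/214))/214 + 49870 = -(8 + 2*(1/45796) - 17/214)/214 + 49870 = -(8 + 1/22898 - 17/214)/214 + 49870 = -1/214*90683/11449 + 49870 = -90683/2450086 + 49870 = 122185698137/2450086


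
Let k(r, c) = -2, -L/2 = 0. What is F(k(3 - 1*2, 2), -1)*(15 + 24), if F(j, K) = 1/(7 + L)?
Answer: 39/7 ≈ 5.5714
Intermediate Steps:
L = 0 (L = -2*0 = 0)
F(j, K) = 1/7 (F(j, K) = 1/(7 + 0) = 1/7)
F(k(3 - 1*2, 2), -1)*(15 + 24) = (15 + 24)/7 = (1/7)*39 = 39/7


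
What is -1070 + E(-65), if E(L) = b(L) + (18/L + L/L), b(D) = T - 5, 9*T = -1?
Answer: -628517/585 ≈ -1074.4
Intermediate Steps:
T = -⅑ (T = (⅑)*(-1) = -⅑ ≈ -0.11111)
b(D) = -46/9 (b(D) = -⅑ - 5 = -46/9)
E(L) = -37/9 + 18/L (E(L) = -46/9 + (18/L + L/L) = -46/9 + (18/L + 1) = -46/9 + (1 + 18/L) = -37/9 + 18/L)
-1070 + E(-65) = -1070 + (-37/9 + 18/(-65)) = -1070 + (-37/9 + 18*(-1/65)) = -1070 + (-37/9 - 18/65) = -1070 - 2567/585 = -628517/585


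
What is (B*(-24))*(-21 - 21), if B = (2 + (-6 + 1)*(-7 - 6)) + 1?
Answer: 68544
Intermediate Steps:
B = 68 (B = (2 - 5*(-13)) + 1 = (2 + 65) + 1 = 67 + 1 = 68)
(B*(-24))*(-21 - 21) = (68*(-24))*(-21 - 21) = -1632*(-42) = 68544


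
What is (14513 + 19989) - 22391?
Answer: 12111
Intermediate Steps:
(14513 + 19989) - 22391 = 34502 - 22391 = 12111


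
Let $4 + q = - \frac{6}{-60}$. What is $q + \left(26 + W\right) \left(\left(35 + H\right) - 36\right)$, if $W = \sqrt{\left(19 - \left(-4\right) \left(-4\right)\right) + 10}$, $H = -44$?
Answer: $- \frac{11739}{10} - 45 \sqrt{13} \approx -1336.2$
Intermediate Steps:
$q = - \frac{39}{10}$ ($q = -4 - \frac{6}{-60} = -4 - - \frac{1}{10} = -4 + \frac{1}{10} = - \frac{39}{10} \approx -3.9$)
$W = \sqrt{13}$ ($W = \sqrt{\left(19 - 16\right) + 10} = \sqrt{3 + 10} = \sqrt{13} \approx 3.6056$)
$q + \left(26 + W\right) \left(\left(35 + H\right) - 36\right) = - \frac{39}{10} + \left(26 + \sqrt{13}\right) \left(\left(35 - 44\right) - 36\right) = - \frac{39}{10} + \left(26 + \sqrt{13}\right) \left(-9 - 36\right) = - \frac{39}{10} + \left(26 + \sqrt{13}\right) \left(-45\right) = - \frac{39}{10} - \left(1170 + 45 \sqrt{13}\right) = - \frac{11739}{10} - 45 \sqrt{13}$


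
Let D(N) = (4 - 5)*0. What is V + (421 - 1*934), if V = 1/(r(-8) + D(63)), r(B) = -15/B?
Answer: -7687/15 ≈ -512.47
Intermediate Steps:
D(N) = 0 (D(N) = -1*0 = 0)
V = 8/15 (V = 1/(-15/(-8) + 0) = 1/(-15*(-1/8) + 0) = 1/(15/8 + 0) = 1/(15/8) = 8/15 ≈ 0.53333)
V + (421 - 1*934) = 8/15 + (421 - 1*934) = 8/15 + (421 - 934) = 8/15 - 513 = -7687/15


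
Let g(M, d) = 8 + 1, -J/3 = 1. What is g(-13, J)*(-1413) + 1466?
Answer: -11251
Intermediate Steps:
J = -3 (J = -3*1 = -3)
g(M, d) = 9
g(-13, J)*(-1413) + 1466 = 9*(-1413) + 1466 = -12717 + 1466 = -11251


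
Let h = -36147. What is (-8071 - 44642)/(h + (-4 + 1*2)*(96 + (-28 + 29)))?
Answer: 52713/36341 ≈ 1.4505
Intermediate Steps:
(-8071 - 44642)/(h + (-4 + 1*2)*(96 + (-28 + 29))) = (-8071 - 44642)/(-36147 + (-4 + 1*2)*(96 + (-28 + 29))) = -52713/(-36147 + (-4 + 2)*(96 + 1)) = -52713/(-36147 - 2*97) = -52713/(-36147 - 194) = -52713/(-36341) = -52713*(-1/36341) = 52713/36341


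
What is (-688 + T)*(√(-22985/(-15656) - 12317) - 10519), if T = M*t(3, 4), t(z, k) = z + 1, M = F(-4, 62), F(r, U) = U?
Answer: 4628360 - 110*I*√754666038838/1957 ≈ 4.6284e+6 - 48829.0*I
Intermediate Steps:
M = 62
t(z, k) = 1 + z
T = 248 (T = 62*(1 + 3) = 62*4 = 248)
(-688 + T)*(√(-22985/(-15656) - 12317) - 10519) = (-688 + 248)*(√(-22985/(-15656) - 12317) - 10519) = -440*(√(-22985*(-1/15656) - 12317) - 10519) = -440*(√(22985/15656 - 12317) - 10519) = -440*(√(-192811967/15656) - 10519) = -440*(I*√754666038838/7828 - 10519) = -440*(-10519 + I*√754666038838/7828) = 4628360 - 110*I*√754666038838/1957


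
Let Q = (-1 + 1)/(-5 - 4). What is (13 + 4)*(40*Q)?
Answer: 0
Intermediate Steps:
Q = 0 (Q = 0/(-9) = 0*(-⅑) = 0)
(13 + 4)*(40*Q) = (13 + 4)*(40*0) = 17*0 = 0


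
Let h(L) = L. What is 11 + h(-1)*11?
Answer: 0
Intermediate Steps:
11 + h(-1)*11 = 11 - 1*11 = 11 - 11 = 0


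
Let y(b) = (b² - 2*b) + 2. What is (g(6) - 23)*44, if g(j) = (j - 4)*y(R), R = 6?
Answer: 1276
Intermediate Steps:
y(b) = 2 + b² - 2*b
g(j) = -104 + 26*j (g(j) = (j - 4)*(2 + 6² - 2*6) = (-4 + j)*(2 + 36 - 12) = (-4 + j)*26 = -104 + 26*j)
(g(6) - 23)*44 = ((-104 + 26*6) - 23)*44 = ((-104 + 156) - 23)*44 = (52 - 23)*44 = 29*44 = 1276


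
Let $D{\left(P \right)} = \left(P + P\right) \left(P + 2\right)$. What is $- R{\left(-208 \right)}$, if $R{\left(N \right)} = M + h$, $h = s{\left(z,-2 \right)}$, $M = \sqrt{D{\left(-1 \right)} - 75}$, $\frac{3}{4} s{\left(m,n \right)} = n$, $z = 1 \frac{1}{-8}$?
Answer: $\frac{8}{3} - i \sqrt{77} \approx 2.6667 - 8.775 i$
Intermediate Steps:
$D{\left(P \right)} = 2 P \left(2 + P\right)$
$z = - \frac{1}{8}$ ($z = 1 \left(- \frac{1}{8}\right) = - \frac{1}{8} \approx -0.125$)
$s{\left(m,n \right)} = \frac{4 n}{3}$
$M = i \sqrt{77}$ ($M = \sqrt{2 \left(-1\right) \left(2 - 1\right) - 75} = \sqrt{2 \left(-1\right) 1 - 75} = \sqrt{-2 - 75} = \sqrt{-77} = i \sqrt{77} \approx 8.775 i$)
$h = - \frac{8}{3}$ ($h = \frac{4}{3} \left(-2\right) = - \frac{8}{3} \approx -2.6667$)
$R{\left(N \right)} = - \frac{8}{3} + i \sqrt{77}$ ($R{\left(N \right)} = i \sqrt{77} - \frac{8}{3} = - \frac{8}{3} + i \sqrt{77}$)
$- R{\left(-208 \right)} = - (- \frac{8}{3} + i \sqrt{77}) = \frac{8}{3} - i \sqrt{77}$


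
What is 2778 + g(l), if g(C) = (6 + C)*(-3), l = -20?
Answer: 2820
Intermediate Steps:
g(C) = -18 - 3*C
2778 + g(l) = 2778 + (-18 - 3*(-20)) = 2778 + (-18 + 60) = 2778 + 42 = 2820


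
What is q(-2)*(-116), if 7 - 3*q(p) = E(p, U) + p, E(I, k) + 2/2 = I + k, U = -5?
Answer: -1972/3 ≈ -657.33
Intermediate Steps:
E(I, k) = -1 + I + k (E(I, k) = -1 + (I + k) = -1 + I + k)
q(p) = 13/3 - 2*p/3 (q(p) = 7/3 - ((-1 + p - 5) + p)/3 = 7/3 - ((-6 + p) + p)/3 = 7/3 - (-6 + 2*p)/3 = 7/3 + (2 - 2*p/3) = 13/3 - 2*p/3)
q(-2)*(-116) = (13/3 - ⅔*(-2))*(-116) = (13/3 + 4/3)*(-116) = (17/3)*(-116) = -1972/3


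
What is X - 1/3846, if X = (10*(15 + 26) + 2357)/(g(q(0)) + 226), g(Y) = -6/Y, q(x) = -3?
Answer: 591203/48716 ≈ 12.136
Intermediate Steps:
X = 2767/228 (X = (10*(15 + 26) + 2357)/(-6/(-3) + 226) = (10*41 + 2357)/(-6*(-⅓) + 226) = (410 + 2357)/(2 + 226) = 2767/228 ≈ 12.136)
X - 1/3846 = 2767/228 - 1/3846 = 591203/48716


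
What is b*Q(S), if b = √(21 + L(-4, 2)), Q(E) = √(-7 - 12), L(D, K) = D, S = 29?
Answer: I*√323 ≈ 17.972*I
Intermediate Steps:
Q(E) = I*√19 (Q(E) = √(-19) = I*√19)
b = √17 (b = √(21 - 4) = √17 ≈ 4.1231)
b*Q(S) = √17*(I*√19) = I*√323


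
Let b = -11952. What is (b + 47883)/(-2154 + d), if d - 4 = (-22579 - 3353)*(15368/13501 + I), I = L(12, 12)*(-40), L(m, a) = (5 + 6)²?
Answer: 485104431/1694094840754 ≈ 0.00028635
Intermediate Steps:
L(m, a) = 121 (L(m, a) = 11² = 121)
I = -4840 (I = 121*(-40) = -4840)
d = 1694123921908/13501 (d = 4 + (-22579 - 3353)*(15368/13501 - 4840) = 4 - 25932*(15368*(1/13501) - 4840) = 4 - 25932*(15368/13501 - 4840) = 4 - 25932*(-65329472/13501) = 4 + 1694123867904/13501 = 1694123921908/13501 ≈ 1.2548e+8)
(b + 47883)/(-2154 + d) = (-11952 + 47883)/(-2154 + 1694123921908/13501) = 35931/(1694094840754/13501) = 35931*(13501/1694094840754) = 485104431/1694094840754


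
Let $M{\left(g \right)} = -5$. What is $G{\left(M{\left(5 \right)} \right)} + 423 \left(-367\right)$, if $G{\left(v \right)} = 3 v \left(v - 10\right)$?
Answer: $-155016$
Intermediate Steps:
$G{\left(v \right)} = 3 v \left(-10 + v\right)$
$G{\left(M{\left(5 \right)} \right)} + 423 \left(-367\right) = 3 \left(-5\right) \left(-10 - 5\right) + 423 \left(-367\right) = 3 \left(-5\right) \left(-15\right) - 155241 = 225 - 155241 = -155016$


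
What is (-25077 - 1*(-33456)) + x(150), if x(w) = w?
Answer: 8529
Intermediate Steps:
(-25077 - 1*(-33456)) + x(150) = (-25077 - 1*(-33456)) + 150 = (-25077 + 33456) + 150 = 8379 + 150 = 8529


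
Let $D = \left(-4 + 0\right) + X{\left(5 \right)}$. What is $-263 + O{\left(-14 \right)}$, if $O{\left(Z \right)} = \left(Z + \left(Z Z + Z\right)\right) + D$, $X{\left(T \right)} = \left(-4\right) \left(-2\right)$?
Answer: $-91$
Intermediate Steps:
$X{\left(T \right)} = 8$
$D = 4$ ($D = \left(-4 + 0\right) + 8 = -4 + 8 = 4$)
$O{\left(Z \right)} = 4 + Z^{2} + 2 Z$ ($O{\left(Z \right)} = \left(Z + \left(Z Z + Z\right)\right) + 4 = \left(Z + \left(Z^{2} + Z\right)\right) + 4 = \left(Z + \left(Z + Z^{2}\right)\right) + 4 = \left(Z^{2} + 2 Z\right) + 4 = 4 + Z^{2} + 2 Z$)
$-263 + O{\left(-14 \right)} = -263 + \left(4 + \left(-14\right)^{2} + 2 \left(-14\right)\right) = -263 + \left(4 + 196 - 28\right) = -263 + 172 = -91$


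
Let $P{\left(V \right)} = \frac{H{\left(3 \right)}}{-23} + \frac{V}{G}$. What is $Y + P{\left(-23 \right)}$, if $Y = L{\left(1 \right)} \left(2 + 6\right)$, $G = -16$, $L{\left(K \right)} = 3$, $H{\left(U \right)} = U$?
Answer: $\frac{9313}{368} \approx 25.307$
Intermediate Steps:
$P{\left(V \right)} = - \frac{3}{23} - \frac{V}{16}$ ($P{\left(V \right)} = \frac{3}{-23} + \frac{V}{-16} = 3 \left(- \frac{1}{23}\right) + V \left(- \frac{1}{16}\right) = - \frac{3}{23} - \frac{V}{16}$)
$Y = 24$ ($Y = 3 \left(2 + 6\right) = 3 \cdot 8 = 24$)
$Y + P{\left(-23 \right)} = 24 - - \frac{481}{368} = 24 + \left(- \frac{3}{23} + \frac{23}{16}\right) = 24 + \frac{481}{368} = \frac{9313}{368}$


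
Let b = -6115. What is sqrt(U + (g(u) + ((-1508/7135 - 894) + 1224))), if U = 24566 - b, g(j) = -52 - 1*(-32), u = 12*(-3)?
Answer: sqrt(1577686041395)/7135 ≈ 176.04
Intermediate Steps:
u = -36
g(j) = -20 (g(j) = -52 + 32 = -20)
U = 30681 (U = 24566 - 1*(-6115) = 24566 + 6115 = 30681)
sqrt(U + (g(u) + ((-1508/7135 - 894) + 1224))) = sqrt(30681 + (-20 + ((-1508/7135 - 894) + 1224))) = sqrt(30681 + (-20 + (-6380198/7135 + 1224))) = sqrt(30681 + (-20 + 2353042/7135)) = sqrt(30681 + 2210342/7135) = sqrt(221119277/7135) = sqrt(1577686041395)/7135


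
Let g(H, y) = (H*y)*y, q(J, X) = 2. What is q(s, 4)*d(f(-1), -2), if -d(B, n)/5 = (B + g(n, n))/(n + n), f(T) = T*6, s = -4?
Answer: -35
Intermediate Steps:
g(H, y) = H*y²
f(T) = 6*T
d(B, n) = -5*(B + n³)/(2*n) (d(B, n) = -5*(B + n*n²)/(n + n) = -5*(B + n³)/(2*n))
q(s, 4)*d(f(-1), -2) = 2*((5/2)*(-6*(-1) - 1*(-2)³)/(-2)) = 2*((5/2)*(-½)*(-1*(-6) - 1*(-8))) = 2*((5/2)*(-½)*(6 + 8)) = 2*((5/2)*(-½)*14) = 2*(-35/2) = -35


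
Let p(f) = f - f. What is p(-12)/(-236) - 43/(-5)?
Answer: 43/5 ≈ 8.6000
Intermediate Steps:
p(f) = 0
p(-12)/(-236) - 43/(-5) = 0/(-236) - 43/(-5) = 0*(-1/236) - 43*(-⅕) = 0 + 43/5 = 43/5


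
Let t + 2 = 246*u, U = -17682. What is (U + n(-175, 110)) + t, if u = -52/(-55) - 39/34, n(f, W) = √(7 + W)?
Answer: -16580911/935 + 3*√13 ≈ -17723.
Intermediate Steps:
u = -377/1870 (u = -52*(-1/55) - 39*1/34 = 52/55 - 39/34 = -377/1870 ≈ -0.20160)
t = -48241/935 (t = -2 + 246*(-377/1870) = -2 - 46371/935 = -48241/935 ≈ -51.595)
(U + n(-175, 110)) + t = (-17682 + √(7 + 110)) - 48241/935 = (-17682 + √117) - 48241/935 = (-17682 + 3*√13) - 48241/935 = -16580911/935 + 3*√13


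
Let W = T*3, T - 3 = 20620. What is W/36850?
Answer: 61869/36850 ≈ 1.6789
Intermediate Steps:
T = 20623 (T = 3 + 20620 = 20623)
W = 61869 (W = 20623*3 = 61869)
W/36850 = 61869/36850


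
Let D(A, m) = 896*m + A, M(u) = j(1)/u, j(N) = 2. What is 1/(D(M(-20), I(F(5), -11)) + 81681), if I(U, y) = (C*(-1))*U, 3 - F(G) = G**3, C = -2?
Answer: -10/1369431 ≈ -7.3023e-6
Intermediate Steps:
F(G) = 3 - G**3
I(U, y) = 2*U (I(U, y) = (-2*(-1))*U = 2*U)
M(u) = 2/u
D(A, m) = A + 896*m
1/(D(M(-20), I(F(5), -11)) + 81681) = 1/((2/(-20) + 896*(2*(3 - 1*5**3))) + 81681) = 1/((2*(-1/20) + 896*(2*(3 - 1*125))) + 81681) = 1/((-1/10 + 896*(2*(3 - 125))) + 81681) = 1/((-1/10 + 896*(2*(-122))) + 81681) = 1/((-1/10 + 896*(-244)) + 81681) = 1/((-1/10 - 218624) + 81681) = 1/(-2186241/10 + 81681) = 1/(-1369431/10) = -10/1369431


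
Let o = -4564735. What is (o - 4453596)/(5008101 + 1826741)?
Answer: -1288333/976406 ≈ -1.3195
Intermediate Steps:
(o - 4453596)/(5008101 + 1826741) = (-4564735 - 4453596)/(5008101 + 1826741) = -9018331/6834842 = -9018331*1/6834842 = -1288333/976406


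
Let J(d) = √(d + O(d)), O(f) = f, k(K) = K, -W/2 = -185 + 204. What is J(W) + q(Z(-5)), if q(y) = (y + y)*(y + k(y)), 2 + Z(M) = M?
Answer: 196 + 2*I*√19 ≈ 196.0 + 8.7178*I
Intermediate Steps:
W = -38 (W = -2*(-185 + 204) = -2*19 = -38)
Z(M) = -2 + M
J(d) = √2*√d (J(d) = √(d + d) = √(2*d) = √2*√d)
q(y) = 4*y² (q(y) = (y + y)*(y + y) = (2*y)*(2*y) = 4*y²)
J(W) + q(Z(-5)) = √2*√(-38) + 4*(-2 - 5)² = √2*(I*√38) + 4*(-7)² = 2*I*√19 + 4*49 = 2*I*√19 + 196 = 196 + 2*I*√19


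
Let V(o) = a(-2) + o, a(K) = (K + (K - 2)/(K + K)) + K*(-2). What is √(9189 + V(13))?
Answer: √9205 ≈ 95.943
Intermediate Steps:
a(K) = -K + (-2 + K)/(2*K) (a(K) = (K + (-2 + K)/((2*K))) - 2*K = (K + (-2 + K)*(1/(2*K))) - 2*K = (K + (-2 + K)/(2*K)) - 2*K = -K + (-2 + K)/(2*K))
V(o) = 3 + o (V(o) = (½ - 1*(-2) - 1/(-2)) + o = (½ + 2 - 1*(-½)) + o = (½ + 2 + ½) + o = 3 + o)
√(9189 + V(13)) = √(9189 + (3 + 13)) = √(9189 + 16) = √9205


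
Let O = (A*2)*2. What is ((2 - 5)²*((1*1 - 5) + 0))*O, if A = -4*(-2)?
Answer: -1152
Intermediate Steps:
A = 8
O = 32 (O = (8*2)*2 = 16*2 = 32)
((2 - 5)²*((1*1 - 5) + 0))*O = ((2 - 5)²*((1*1 - 5) + 0))*32 = ((-3)²*((1 - 5) + 0))*32 = (9*(-4 + 0))*32 = (9*(-4))*32 = -36*32 = -1152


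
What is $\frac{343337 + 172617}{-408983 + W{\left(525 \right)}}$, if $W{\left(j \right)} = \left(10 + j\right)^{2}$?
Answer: $- \frac{257977}{61379} \approx -4.203$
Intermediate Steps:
$\frac{343337 + 172617}{-408983 + W{\left(525 \right)}} = \frac{343337 + 172617}{-408983 + \left(10 + 525\right)^{2}} = \frac{515954}{-408983 + 535^{2}} = \frac{515954}{-408983 + 286225} = \frac{515954}{-122758} = 515954 \left(- \frac{1}{122758}\right) = - \frac{257977}{61379}$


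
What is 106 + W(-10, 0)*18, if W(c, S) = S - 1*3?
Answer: 52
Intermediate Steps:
W(c, S) = -3 + S (W(c, S) = S - 3 = -3 + S)
106 + W(-10, 0)*18 = 106 + (-3 + 0)*18 = 106 - 3*18 = 106 - 54 = 52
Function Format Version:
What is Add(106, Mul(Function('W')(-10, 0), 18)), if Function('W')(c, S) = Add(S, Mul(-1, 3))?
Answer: 52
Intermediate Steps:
Function('W')(c, S) = Add(-3, S) (Function('W')(c, S) = Add(S, -3) = Add(-3, S))
Add(106, Mul(Function('W')(-10, 0), 18)) = Add(106, Mul(Add(-3, 0), 18)) = Add(106, Mul(-3, 18)) = Add(106, -54) = 52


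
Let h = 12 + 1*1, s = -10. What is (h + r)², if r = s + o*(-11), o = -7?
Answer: 6400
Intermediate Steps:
h = 13 (h = 12 + 1 = 13)
r = 67 (r = -10 - 7*(-11) = -10 + 77 = 67)
(h + r)² = (13 + 67)² = 80² = 6400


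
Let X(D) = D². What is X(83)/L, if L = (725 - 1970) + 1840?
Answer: 6889/595 ≈ 11.578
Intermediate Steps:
L = 595 (L = -1245 + 1840 = 595)
X(83)/L = 83²/595 = 6889*(1/595) = 6889/595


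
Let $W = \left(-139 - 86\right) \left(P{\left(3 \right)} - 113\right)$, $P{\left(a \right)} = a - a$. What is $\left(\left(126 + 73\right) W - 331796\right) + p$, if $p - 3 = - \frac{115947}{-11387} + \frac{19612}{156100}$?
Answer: $\frac{2100925353728986}{444377675} \approx 4.7278 \cdot 10^{6}$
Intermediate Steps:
$p = \frac{5913795161}{444377675}$ ($p = 3 + \left(- \frac{115947}{-11387} + \frac{19612}{156100}\right) = 3 + \left(\left(-115947\right) \left(- \frac{1}{11387}\right) + 19612 \cdot \frac{1}{156100}\right) = 3 + \left(\frac{115947}{11387} + \frac{4903}{39025}\right) = 3 + \frac{4580662136}{444377675} = \frac{5913795161}{444377675} \approx 13.308$)
$P{\left(a \right)} = 0$
$W = 25425$ ($W = \left(-139 - 86\right) \left(0 - 113\right) = \left(-225\right) \left(-113\right) = 25425$)
$\left(\left(126 + 73\right) W - 331796\right) + p = \left(\left(126 + 73\right) 25425 - 331796\right) + \frac{5913795161}{444377675} = \left(199 \cdot 25425 - 331796\right) + \frac{5913795161}{444377675} = \left(5059575 - 331796\right) + \frac{5913795161}{444377675} = 4727779 + \frac{5913795161}{444377675} = \frac{2100925353728986}{444377675}$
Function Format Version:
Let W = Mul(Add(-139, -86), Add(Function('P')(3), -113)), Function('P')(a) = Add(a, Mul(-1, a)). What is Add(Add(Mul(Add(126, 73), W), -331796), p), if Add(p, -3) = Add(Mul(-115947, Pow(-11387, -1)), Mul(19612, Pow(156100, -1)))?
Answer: Rational(2100925353728986, 444377675) ≈ 4.7278e+6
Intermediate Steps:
p = Rational(5913795161, 444377675) (p = Add(3, Add(Mul(-115947, Pow(-11387, -1)), Mul(19612, Pow(156100, -1)))) = Add(3, Add(Mul(-115947, Rational(-1, 11387)), Mul(19612, Rational(1, 156100)))) = Add(3, Add(Rational(115947, 11387), Rational(4903, 39025))) = Add(3, Rational(4580662136, 444377675)) = Rational(5913795161, 444377675) ≈ 13.308)
Function('P')(a) = 0
W = 25425 (W = Mul(Add(-139, -86), Add(0, -113)) = Mul(-225, -113) = 25425)
Add(Add(Mul(Add(126, 73), W), -331796), p) = Add(Add(Mul(Add(126, 73), 25425), -331796), Rational(5913795161, 444377675)) = Add(Add(Mul(199, 25425), -331796), Rational(5913795161, 444377675)) = Add(Add(5059575, -331796), Rational(5913795161, 444377675)) = Add(4727779, Rational(5913795161, 444377675)) = Rational(2100925353728986, 444377675)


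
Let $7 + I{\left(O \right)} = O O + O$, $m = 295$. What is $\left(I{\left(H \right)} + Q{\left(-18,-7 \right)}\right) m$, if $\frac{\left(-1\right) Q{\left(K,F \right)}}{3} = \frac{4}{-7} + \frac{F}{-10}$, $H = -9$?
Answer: $\frac{266857}{14} \approx 19061.0$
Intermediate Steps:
$I{\left(O \right)} = -7 + O + O^{2}$ ($I{\left(O \right)} = -7 + \left(O O + O\right) = -7 + \left(O^{2} + O\right) = -7 + \left(O + O^{2}\right) = -7 + O + O^{2}$)
$Q{\left(K,F \right)} = \frac{12}{7} + \frac{3 F}{10}$ ($Q{\left(K,F \right)} = - 3 \left(\frac{4}{-7} + \frac{F}{-10}\right) = - 3 \left(4 \left(- \frac{1}{7}\right) + F \left(- \frac{1}{10}\right)\right) = - 3 \left(- \frac{4}{7} - \frac{F}{10}\right) = \frac{12}{7} + \frac{3 F}{10}$)
$\left(I{\left(H \right)} + Q{\left(-18,-7 \right)}\right) m = \left(\left(-7 - 9 + \left(-9\right)^{2}\right) + \left(\frac{12}{7} + \frac{3}{10} \left(-7\right)\right)\right) 295 = \left(\left(-7 - 9 + 81\right) + \left(\frac{12}{7} - \frac{21}{10}\right)\right) 295 = \left(65 - \frac{27}{70}\right) 295 = \frac{4523}{70} \cdot 295 = \frac{266857}{14}$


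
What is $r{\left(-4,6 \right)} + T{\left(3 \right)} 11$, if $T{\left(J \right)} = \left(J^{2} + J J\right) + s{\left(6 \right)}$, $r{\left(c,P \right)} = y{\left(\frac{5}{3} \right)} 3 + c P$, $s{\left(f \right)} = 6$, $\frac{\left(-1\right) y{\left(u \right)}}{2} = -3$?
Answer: $258$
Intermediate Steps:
$y{\left(u \right)} = 6$ ($y{\left(u \right)} = \left(-2\right) \left(-3\right) = 6$)
$r{\left(c,P \right)} = 18 + P c$ ($r{\left(c,P \right)} = 6 \cdot 3 + c P = 18 + P c$)
$T{\left(J \right)} = 6 + 2 J^{2}$ ($T{\left(J \right)} = \left(J^{2} + J J\right) + 6 = \left(J^{2} + J^{2}\right) + 6 = 2 J^{2} + 6 = 6 + 2 J^{2}$)
$r{\left(-4,6 \right)} + T{\left(3 \right)} 11 = \left(18 + 6 \left(-4\right)\right) + \left(6 + 2 \cdot 3^{2}\right) 11 = \left(18 - 24\right) + \left(6 + 2 \cdot 9\right) 11 = -6 + \left(6 + 18\right) 11 = -6 + 24 \cdot 11 = -6 + 264 = 258$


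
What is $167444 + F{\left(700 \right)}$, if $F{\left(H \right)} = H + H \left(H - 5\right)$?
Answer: $654644$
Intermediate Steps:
$F{\left(H \right)} = H + H \left(-5 + H\right)$
$167444 + F{\left(700 \right)} = 167444 + 700 \left(-4 + 700\right) = 167444 + 700 \cdot 696 = 167444 + 487200 = 654644$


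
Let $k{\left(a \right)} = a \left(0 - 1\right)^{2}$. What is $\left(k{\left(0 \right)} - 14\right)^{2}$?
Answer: $196$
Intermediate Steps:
$k{\left(a \right)} = a$ ($k{\left(a \right)} = a \left(-1\right)^{2} = a 1 = a$)
$\left(k{\left(0 \right)} - 14\right)^{2} = \left(0 - 14\right)^{2} = \left(-14\right)^{2} = 196$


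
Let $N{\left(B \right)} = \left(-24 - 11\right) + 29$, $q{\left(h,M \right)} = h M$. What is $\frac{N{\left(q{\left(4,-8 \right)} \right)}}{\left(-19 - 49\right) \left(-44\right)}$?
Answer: $- \frac{3}{1496} \approx -0.0020053$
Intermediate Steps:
$q{\left(h,M \right)} = M h$
$N{\left(B \right)} = -6$ ($N{\left(B \right)} = -35 + 29 = -6$)
$\frac{N{\left(q{\left(4,-8 \right)} \right)}}{\left(-19 - 49\right) \left(-44\right)} = - \frac{6}{\left(-19 - 49\right) \left(-44\right)} = - \frac{6}{\left(-68\right) \left(-44\right)} = - \frac{6}{2992} = \left(-6\right) \frac{1}{2992} = - \frac{3}{1496}$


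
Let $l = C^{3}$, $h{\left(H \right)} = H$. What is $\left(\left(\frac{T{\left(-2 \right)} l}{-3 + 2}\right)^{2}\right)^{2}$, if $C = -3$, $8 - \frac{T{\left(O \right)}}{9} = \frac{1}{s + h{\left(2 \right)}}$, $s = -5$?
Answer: $16815125390625$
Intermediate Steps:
$T{\left(O \right)} = 75$ ($T{\left(O \right)} = 72 - \frac{9}{-5 + 2} = 72 - \frac{9}{-3} = 72 - -3 = 72 + 3 = 75$)
$l = -27$ ($l = \left(-3\right)^{3} = -27$)
$\left(\left(\frac{T{\left(-2 \right)} l}{-3 + 2}\right)^{2}\right)^{2} = \left(\left(\frac{75 \left(-27\right)}{-3 + 2}\right)^{2}\right)^{2} = \left(\left(\frac{1}{-1} \left(-2025\right)\right)^{2}\right)^{2} = \left(\left(\left(-1\right) \left(-2025\right)\right)^{2}\right)^{2} = \left(2025^{2}\right)^{2} = 4100625^{2} = 16815125390625$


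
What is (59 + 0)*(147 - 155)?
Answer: -472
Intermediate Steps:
(59 + 0)*(147 - 155) = 59*(-8) = -472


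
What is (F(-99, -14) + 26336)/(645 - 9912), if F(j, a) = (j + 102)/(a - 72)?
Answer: -2264893/796962 ≈ -2.8419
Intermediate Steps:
F(j, a) = (102 + j)/(-72 + a)
(F(-99, -14) + 26336)/(645 - 9912) = ((102 - 99)/(-72 - 14) + 26336)/(645 - 9912) = (3/(-86) + 26336)/(-9267) = (-1/86*3 + 26336)*(-1/9267) = (-3/86 + 26336)*(-1/9267) = (2264893/86)*(-1/9267) = -2264893/796962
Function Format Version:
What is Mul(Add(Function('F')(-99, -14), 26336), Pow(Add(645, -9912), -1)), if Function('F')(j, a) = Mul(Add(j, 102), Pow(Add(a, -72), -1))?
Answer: Rational(-2264893, 796962) ≈ -2.8419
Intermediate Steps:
Function('F')(j, a) = Mul(Pow(Add(-72, a), -1), Add(102, j)) (Function('F')(j, a) = Mul(Add(102, j), Pow(Add(-72, a), -1)) = Mul(Pow(Add(-72, a), -1), Add(102, j)))
Mul(Add(Function('F')(-99, -14), 26336), Pow(Add(645, -9912), -1)) = Mul(Add(Mul(Pow(Add(-72, -14), -1), Add(102, -99)), 26336), Pow(Add(645, -9912), -1)) = Mul(Add(Mul(Pow(-86, -1), 3), 26336), Pow(-9267, -1)) = Mul(Add(Mul(Rational(-1, 86), 3), 26336), Rational(-1, 9267)) = Mul(Add(Rational(-3, 86), 26336), Rational(-1, 9267)) = Mul(Rational(2264893, 86), Rational(-1, 9267)) = Rational(-2264893, 796962)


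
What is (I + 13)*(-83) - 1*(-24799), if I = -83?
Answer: 30609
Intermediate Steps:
(I + 13)*(-83) - 1*(-24799) = (-83 + 13)*(-83) - 1*(-24799) = -70*(-83) + 24799 = 5810 + 24799 = 30609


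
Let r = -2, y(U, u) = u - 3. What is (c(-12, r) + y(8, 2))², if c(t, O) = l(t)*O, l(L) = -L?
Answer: 625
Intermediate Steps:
y(U, u) = -3 + u
c(t, O) = -O*t (c(t, O) = (-t)*O = -O*t)
(c(-12, r) + y(8, 2))² = (-1*(-2)*(-12) + (-3 + 2))² = (-24 - 1)² = (-25)² = 625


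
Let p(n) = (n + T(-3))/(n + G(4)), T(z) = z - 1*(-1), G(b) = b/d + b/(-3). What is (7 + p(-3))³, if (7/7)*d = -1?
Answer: 54872/125 ≈ 438.98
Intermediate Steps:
d = -1
G(b) = -4*b/3 (G(b) = b/(-1) + b/(-3) = b*(-1) + b*(-⅓) = -b - b/3 = -4*b/3)
T(z) = 1 + z (T(z) = z + 1 = 1 + z)
p(n) = (-2 + n)/(-16/3 + n) (p(n) = (n + (1 - 3))/(n - 4/3*4) = (n - 2)/(n - 16/3) = (-2 + n)/(-16/3 + n))
(7 + p(-3))³ = (7 + 3*(-2 - 3)/(-16 + 3*(-3)))³ = (7 + 3*(-5)/(-16 - 9))³ = (7 + 3*(-5)/(-25))³ = (7 + 3*(-1/25)*(-5))³ = (7 + ⅗)³ = (38/5)³ = 54872/125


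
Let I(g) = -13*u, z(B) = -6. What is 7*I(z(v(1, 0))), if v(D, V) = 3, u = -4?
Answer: 364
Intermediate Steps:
I(g) = 52 (I(g) = -13*(-4) = 52)
7*I(z(v(1, 0))) = 7*52 = 364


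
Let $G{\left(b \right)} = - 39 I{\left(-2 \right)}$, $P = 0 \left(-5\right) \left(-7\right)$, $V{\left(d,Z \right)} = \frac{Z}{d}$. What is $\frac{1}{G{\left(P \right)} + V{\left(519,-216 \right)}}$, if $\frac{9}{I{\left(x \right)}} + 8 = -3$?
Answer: $\frac{1903}{59931} \approx 0.031753$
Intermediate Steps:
$I{\left(x \right)} = - \frac{9}{11}$ ($I{\left(x \right)} = \frac{9}{-8 - 3} = \frac{9}{-11} = 9 \left(- \frac{1}{11}\right) = - \frac{9}{11}$)
$P = 0$ ($P = 0 \left(-7\right) = 0$)
$G{\left(b \right)} = \frac{351}{11}$ ($G{\left(b \right)} = \left(-39\right) \left(- \frac{9}{11}\right) = \frac{351}{11}$)
$\frac{1}{G{\left(P \right)} + V{\left(519,-216 \right)}} = \frac{1}{\frac{351}{11} - \frac{216}{519}} = \frac{1}{\frac{351}{11} - \frac{72}{173}} = \frac{1}{\frac{59931}{1903}} = \frac{1903}{59931}$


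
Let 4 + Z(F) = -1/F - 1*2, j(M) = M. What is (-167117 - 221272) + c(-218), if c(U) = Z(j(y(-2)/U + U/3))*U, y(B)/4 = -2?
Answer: -4596622518/11875 ≈ -3.8708e+5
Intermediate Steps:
y(B) = -8 (y(B) = 4*(-2) = -8)
Z(F) = -6 - 1/F (Z(F) = -4 + (-1/F - 1*2) = -4 + (-1/F - 2) = -4 + (-2 - 1/F) = -6 - 1/F)
c(U) = U*(-6 - 1/(-8/U + U/3)) (c(U) = (-6 - 1/(-8/U + U/3))*U = U*(-6 - 1/(-8/U + U/3)))
(-167117 - 221272) + c(-218) = (-167117 - 221272) + 3*(-218)*(48 - 1*(-218) - 2*(-218)²)/(-24 + (-218)²) = -388389 + 3*(-218)*(48 + 218 - 2*47524)/(-24 + 47524) = -388389 + 3*(-218)*(48 + 218 - 95048)/47500 = -388389 + 3*(-218)*(1/47500)*(-94782) = -388389 + 15496857/11875 = -4596622518/11875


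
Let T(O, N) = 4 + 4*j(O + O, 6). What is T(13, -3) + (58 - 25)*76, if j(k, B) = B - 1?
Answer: 2532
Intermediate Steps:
j(k, B) = -1 + B
T(O, N) = 24 (T(O, N) = 4 + 4*(-1 + 6) = 4 + 4*5 = 4 + 20 = 24)
T(13, -3) + (58 - 25)*76 = 24 + (58 - 25)*76 = 24 + 33*76 = 24 + 2508 = 2532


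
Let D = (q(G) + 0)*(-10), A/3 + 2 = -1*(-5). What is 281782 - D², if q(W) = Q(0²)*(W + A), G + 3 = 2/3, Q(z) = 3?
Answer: 241782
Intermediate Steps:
A = 9 (A = -6 + 3*(-1*(-5)) = -6 + 3*5 = -6 + 15 = 9)
G = -7/3 (G = -3 + 2/3 = -3 + 2*(⅓) = -3 + ⅔ = -7/3 ≈ -2.3333)
q(W) = 27 + 3*W (q(W) = 3*(W + 9) = 3*(9 + W) = 27 + 3*W)
D = -200 (D = ((27 + 3*(-7/3)) + 0)*(-10) = ((27 - 7) + 0)*(-10) = (20 + 0)*(-10) = 20*(-10) = -200)
281782 - D² = 281782 - 1*(-200)² = 281782 - 1*40000 = 281782 - 40000 = 241782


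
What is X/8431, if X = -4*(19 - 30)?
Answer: 44/8431 ≈ 0.0052188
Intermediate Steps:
X = 44 (X = -4*(-11) = 44)
X/8431 = 44/8431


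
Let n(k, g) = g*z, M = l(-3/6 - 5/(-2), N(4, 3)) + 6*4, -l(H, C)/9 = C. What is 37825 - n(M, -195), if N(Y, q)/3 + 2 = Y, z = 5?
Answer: 38800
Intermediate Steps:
N(Y, q) = -6 + 3*Y
l(H, C) = -9*C
M = -30 (M = -9*(-6 + 3*4) + 6*4 = -9*(-6 + 12) + 24 = -9*6 + 24 = -54 + 24 = -30)
n(k, g) = 5*g (n(k, g) = g*5 = 5*g)
37825 - n(M, -195) = 37825 - 5*(-195) = 37825 - 1*(-975) = 37825 + 975 = 38800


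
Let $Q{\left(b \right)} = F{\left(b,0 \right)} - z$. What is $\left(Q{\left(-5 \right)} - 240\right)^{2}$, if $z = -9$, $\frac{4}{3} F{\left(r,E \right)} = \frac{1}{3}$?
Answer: $\frac{851929}{16} \approx 53246.0$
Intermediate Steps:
$F{\left(r,E \right)} = \frac{1}{4}$ ($F{\left(r,E \right)} = \frac{3}{4 \cdot 3} = \frac{3}{4} \cdot \frac{1}{3} = \frac{1}{4}$)
$Q{\left(b \right)} = \frac{37}{4}$ ($Q{\left(b \right)} = \frac{1}{4} - -9 = \frac{1}{4} + 9 = \frac{37}{4}$)
$\left(Q{\left(-5 \right)} - 240\right)^{2} = \left(\frac{37}{4} - 240\right)^{2} = \left(- \frac{923}{4}\right)^{2} = \frac{851929}{16}$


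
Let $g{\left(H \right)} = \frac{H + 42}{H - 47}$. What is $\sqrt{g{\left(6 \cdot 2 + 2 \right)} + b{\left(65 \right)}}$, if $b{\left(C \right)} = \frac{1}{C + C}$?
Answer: $\frac{i \sqrt{31089630}}{4290} \approx 1.2997 i$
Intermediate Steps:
$g{\left(H \right)} = \frac{42 + H}{-47 + H}$
$b{\left(C \right)} = \frac{1}{2 C}$
$\sqrt{g{\left(6 \cdot 2 + 2 \right)} + b{\left(65 \right)}} = \sqrt{\frac{42 + \left(6 \cdot 2 + 2\right)}{-47 + \left(6 \cdot 2 + 2\right)} + \frac{1}{2 \cdot 65}} = \sqrt{\frac{42 + \left(12 + 2\right)}{-47 + \left(12 + 2\right)} + \frac{1}{2} \cdot \frac{1}{65}} = \sqrt{\frac{42 + 14}{-47 + 14} + \frac{1}{130}} = \sqrt{\frac{1}{-33} \cdot 56 + \frac{1}{130}} = \sqrt{\left(- \frac{1}{33}\right) 56 + \frac{1}{130}} = \sqrt{- \frac{56}{33} + \frac{1}{130}} = \sqrt{- \frac{7247}{4290}} = \frac{i \sqrt{31089630}}{4290}$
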